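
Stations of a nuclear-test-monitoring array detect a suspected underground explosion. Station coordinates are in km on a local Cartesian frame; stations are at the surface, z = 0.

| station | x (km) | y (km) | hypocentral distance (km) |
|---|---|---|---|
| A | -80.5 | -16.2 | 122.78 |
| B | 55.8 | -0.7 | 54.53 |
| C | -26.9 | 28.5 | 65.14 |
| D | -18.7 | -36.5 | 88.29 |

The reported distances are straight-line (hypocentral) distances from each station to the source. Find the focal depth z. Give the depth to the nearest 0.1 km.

35.5 km

Each station gives a sphere (x−x_i)² + (y−y_i)² + z² = d_i² (stations at z=0).
Subtracting the A sphere from B and C: z² cancels, leaving linear equations in x and y:
272.6 x + 31.0 y = 8472.85
107.2 x + 89.4 y = 5624.88
Solving: x ≈ 27.704, y ≈ 29.698 km (keep extra digits for the depth step; rounded: 27.7, 29.7).
Then from the A sphere: z² = 122.78² − (x + 80.5)² − (y + 16.2)² with x = 27.704, y = 29.698, so z ≈ 35.499 ≈ 35.5 km.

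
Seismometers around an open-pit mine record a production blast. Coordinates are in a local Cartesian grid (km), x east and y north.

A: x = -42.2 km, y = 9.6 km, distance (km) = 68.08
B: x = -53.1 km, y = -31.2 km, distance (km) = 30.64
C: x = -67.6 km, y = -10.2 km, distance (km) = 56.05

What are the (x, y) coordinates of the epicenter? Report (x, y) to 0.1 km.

-39.0 km east, -58.4 km north

Circle about each station: (x + 42.2)² + (y − 9.6)² = 68.08²; (x + 53.1)² + (y + 31.2)² = 30.64²; (x + 67.6)² + (y + 10.2)² = 56.05².
Subtracting the A equation from the B and C equations removes the quadratic terms:
-21.8 x − 81.6 y = 5616.13
-50.8 x − 39.6 y = 4294.08
Solving the 2×2 system: x ≈ -39.0, y ≈ -58.4 km.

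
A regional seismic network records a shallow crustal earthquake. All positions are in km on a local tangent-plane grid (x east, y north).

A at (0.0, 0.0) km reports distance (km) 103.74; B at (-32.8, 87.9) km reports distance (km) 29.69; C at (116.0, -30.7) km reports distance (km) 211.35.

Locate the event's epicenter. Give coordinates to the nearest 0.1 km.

Circle about each station: x² + y² = 103.74²; (x + 32.8)² + (y − 87.9)² = 29.69²; (x − 116.0)² + (y + 30.7)² = 211.35².
Subtracting the A equation from the B and C equations removes the quadratic terms:
-65.6 x + 175.8 y = 18682.74
232.0 x − 61.4 y = -19508.34
Solving the 2×2 system: x ≈ -62.1, y ≈ 83.1 km.

x ≈ -62.1 km, y ≈ 83.1 km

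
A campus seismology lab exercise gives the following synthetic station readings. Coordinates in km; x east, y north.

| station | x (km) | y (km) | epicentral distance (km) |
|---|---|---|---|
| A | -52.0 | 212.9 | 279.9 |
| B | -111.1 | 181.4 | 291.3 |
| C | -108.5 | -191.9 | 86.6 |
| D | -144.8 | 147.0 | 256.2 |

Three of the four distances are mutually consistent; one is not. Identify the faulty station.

Solve using three stations at a time. Using B, C, D (subtract circle equations pairwise → linear system) gives (x, y) ≈ (-134.2, -109.0).
Distances from that point to each station vs reported:
  A: calculated 332.3 vs reported 279.9 → residual 52.4 km
  B: calculated 291.3 vs reported 291.3 → residual 0.0 km
  C: calculated 86.8 vs reported 86.6 → residual 0.2 km
  D: calculated 256.3 vs reported 256.2 → residual 0.1 km
B, C, D are mutually consistent (residuals ≈ 0); A is off by 52.4 km.

A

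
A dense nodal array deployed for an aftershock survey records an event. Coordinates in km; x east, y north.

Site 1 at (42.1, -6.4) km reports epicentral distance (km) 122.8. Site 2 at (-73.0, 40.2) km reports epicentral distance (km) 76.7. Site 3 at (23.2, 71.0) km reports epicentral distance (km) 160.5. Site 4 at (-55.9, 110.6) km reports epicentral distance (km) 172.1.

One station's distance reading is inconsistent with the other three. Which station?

Site 2

Solve using three stations at a time. Using Site 1, Site 3, Site 4 (subtract circle equations pairwise → linear system) gives (x, y) ≈ (-68.1, -61.3).
Distances from that point to each station vs reported:
  Site 1: calculated 123.1 vs reported 122.8 → residual 0.3 km
  Site 2: calculated 101.6 vs reported 76.7 → residual 24.9 km
  Site 3: calculated 160.7 vs reported 160.5 → residual 0.2 km
  Site 4: calculated 172.3 vs reported 172.1 → residual 0.2 km
Site 1, Site 3, Site 4 are mutually consistent (residuals ≈ 0); Site 2 is off by 24.9 km.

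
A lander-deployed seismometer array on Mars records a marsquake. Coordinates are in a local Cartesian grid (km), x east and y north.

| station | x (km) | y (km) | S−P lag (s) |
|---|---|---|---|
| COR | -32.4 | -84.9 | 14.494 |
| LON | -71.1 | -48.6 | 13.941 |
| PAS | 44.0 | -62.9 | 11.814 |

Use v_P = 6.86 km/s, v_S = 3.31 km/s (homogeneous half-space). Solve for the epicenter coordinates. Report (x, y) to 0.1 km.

(3.2, 0.7)

Distance from S−P lag: d = Δt · v_P v_S / (v_P − v_S) = Δt · (6.86·3.31)/(6.86−3.31) ≈ 6.3962·Δt.
So d_COR = 92.71, d_LON = 89.17, d_PAS = 75.57 km.
Circle about each station: (x + 32.4)² + (y + 84.9)² = 92.71²; (x + 71.1)² + (y + 48.6)² = 89.17²; (x − 44.0)² + (y + 62.9)² = 75.57².
Subtracting pairs of circle equations eliminates x²+y² and gives linear equations (the radical axes):
-77.4 x + 72.6 y = -196.74
152.8 x + 44.0 y = 518.96
Solving the 2×2 system: x ≈ 3.2, y ≈ 0.7 km.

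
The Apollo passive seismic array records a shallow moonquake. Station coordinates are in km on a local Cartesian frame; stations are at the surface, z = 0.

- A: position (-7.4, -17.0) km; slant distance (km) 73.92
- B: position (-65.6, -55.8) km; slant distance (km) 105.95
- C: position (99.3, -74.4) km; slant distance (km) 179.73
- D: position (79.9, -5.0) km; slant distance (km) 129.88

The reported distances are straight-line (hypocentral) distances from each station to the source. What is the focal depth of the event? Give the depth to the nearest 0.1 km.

z ≈ 42.5 km

Each station gives a sphere (x−x_i)² + (y−y_i)² + z² = d_i² (stations at z=0).
Subtracting the A sphere from B and C: z² cancels, leaving linear equations in x and y:
-116.4 x − 77.6 y = 1312.00
213.4 x − 114.8 y = -11786.62
Solving: x ≈ -35.601, y ≈ 36.494 km (keep extra digits for the depth step; rounded: -35.6, 36.5).
Then from the A sphere: z² = 73.92² − (x + 7.4)² − (y + 17.0)² with x = -35.601, y = 36.494, so z ≈ 42.512 ≈ 42.5 km.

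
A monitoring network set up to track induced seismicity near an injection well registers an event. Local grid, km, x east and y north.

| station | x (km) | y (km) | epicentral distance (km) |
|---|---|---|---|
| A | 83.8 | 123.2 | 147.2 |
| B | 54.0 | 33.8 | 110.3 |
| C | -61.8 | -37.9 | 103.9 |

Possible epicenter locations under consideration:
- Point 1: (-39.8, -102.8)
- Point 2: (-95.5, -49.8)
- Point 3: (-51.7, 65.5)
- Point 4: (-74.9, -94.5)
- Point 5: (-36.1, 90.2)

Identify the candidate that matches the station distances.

Point 3

For each candidate, compare |candidate − station| to the reported distance:
Point 1: residuals A 110.4, B 55.4, C 35.4 → max 110.4 km
Point 2: residuals A 102.0, B 61.0, C 68.2 → max 102.0 km
Point 3: residuals A 0.1, B 0.1, C 0.0 → max 0.1 km
Point 4: residuals A 122.2, B 71.6, C 45.8 → max 122.2 km
Point 5: residuals A 22.8, B 4.0, C 26.8 → max 26.8 km
Only Point 3 has all residuals ≈ 0.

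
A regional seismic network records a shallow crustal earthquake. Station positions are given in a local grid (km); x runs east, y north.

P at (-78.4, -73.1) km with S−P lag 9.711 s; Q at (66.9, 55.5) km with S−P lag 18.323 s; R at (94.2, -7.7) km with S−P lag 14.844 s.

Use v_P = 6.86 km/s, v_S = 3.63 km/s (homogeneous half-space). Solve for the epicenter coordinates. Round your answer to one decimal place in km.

(-3.8, -66.8)

Distance from S−P lag: d = Δt · v_P v_S / (v_P − v_S) = Δt · (6.86·3.63)/(6.86−3.63) ≈ 7.7095·Δt.
So d_P = 74.87, d_Q = 141.26, d_R = 114.44 km.
Circle about each station: (x + 78.4)² + (y + 73.1)² = 74.87²; (x − 66.9)² + (y − 55.5)² = 141.26²; (x − 94.2)² + (y + 7.7)² = 114.44².
Subtracting the P equation from the Q and R equations removes the quadratic terms:
290.6 x + 257.2 y = -18283.18
345.2 x + 130.8 y = -10048.24
Solving the 2×2 system: x ≈ -3.8, y ≈ -66.8 km.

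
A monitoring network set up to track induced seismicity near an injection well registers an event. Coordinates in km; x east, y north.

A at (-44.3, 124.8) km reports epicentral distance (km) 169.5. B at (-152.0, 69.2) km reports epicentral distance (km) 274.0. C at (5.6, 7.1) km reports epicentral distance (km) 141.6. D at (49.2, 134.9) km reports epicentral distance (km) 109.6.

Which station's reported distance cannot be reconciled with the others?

Solve using three stations at a time. Using A, B, C (subtract circle equations pairwise → linear system) gives (x, y) ≈ (121.3, 88.7).
Distances from that point to each station vs reported:
  A: calculated 169.5 vs reported 169.5 → residual 0.0 km
  B: calculated 274.0 vs reported 274.0 → residual 0.0 km
  C: calculated 141.6 vs reported 141.6 → residual 0.0 km
  D: calculated 85.6 vs reported 109.6 → residual 24.0 km
A, B, C are mutually consistent (residuals ≈ 0); D is off by 24.0 km.

D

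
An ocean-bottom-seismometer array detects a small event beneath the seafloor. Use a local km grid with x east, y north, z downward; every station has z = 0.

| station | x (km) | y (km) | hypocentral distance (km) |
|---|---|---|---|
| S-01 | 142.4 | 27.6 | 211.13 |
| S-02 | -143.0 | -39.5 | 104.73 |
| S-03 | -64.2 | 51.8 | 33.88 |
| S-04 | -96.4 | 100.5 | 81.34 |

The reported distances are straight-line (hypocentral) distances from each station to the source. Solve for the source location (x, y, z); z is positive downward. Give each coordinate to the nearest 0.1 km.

Each station gives a sphere (x−x_i)² + (y−y_i)² + z² = d_i² (stations at z=0).
Subtracting the S-01 sphere from S-02 and S-03: z² cancels, leaving linear equations in x and y:
-570.8 x − 134.2 y = 34577.23
-413.2 x + 48.4 y = 29193.38
Solving: x ≈ -67.302, y ≈ 28.603 km (keep extra digits for the depth step; rounded: -67.3, 28.6).
Then from the S-01 sphere: z² = 211.13² − (x − 142.4)² − (y − 27.6)² with x = -67.302, y = 28.603, so z ≈ 24.494 ≈ 24.5 km.

x ≈ -67.3 km, y ≈ 28.6 km, depth ≈ 24.5 km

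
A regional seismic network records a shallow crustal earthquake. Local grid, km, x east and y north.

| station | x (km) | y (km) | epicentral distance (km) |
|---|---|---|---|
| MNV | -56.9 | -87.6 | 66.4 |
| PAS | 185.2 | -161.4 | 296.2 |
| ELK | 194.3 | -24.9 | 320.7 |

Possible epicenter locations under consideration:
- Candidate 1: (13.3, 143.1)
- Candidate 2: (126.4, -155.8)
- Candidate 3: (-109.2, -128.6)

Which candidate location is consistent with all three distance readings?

Candidate 3

For each candidate, compare |candidate − station| to the reported distance:
Candidate 1: residuals MNV 174.7, PAS 53.5, ELK 73.7 → max 174.7 km
Candidate 2: residuals MNV 129.2, PAS 237.1, ELK 173.2 → max 237.1 km
Candidate 3: residuals MNV 0.1, PAS 0.0, ELK 0.0 → max 0.1 km
Only Candidate 3 has all residuals ≈ 0.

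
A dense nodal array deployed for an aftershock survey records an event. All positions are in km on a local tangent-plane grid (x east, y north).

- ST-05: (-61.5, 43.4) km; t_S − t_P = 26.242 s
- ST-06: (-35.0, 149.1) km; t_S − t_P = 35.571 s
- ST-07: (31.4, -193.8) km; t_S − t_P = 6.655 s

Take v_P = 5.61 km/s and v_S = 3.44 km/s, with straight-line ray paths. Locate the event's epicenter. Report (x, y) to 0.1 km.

Distance from S−P lag: d = Δt · v_P v_S / (v_P − v_S) = Δt · (5.61·3.44)/(5.61−3.44) ≈ 8.8933·Δt.
So d_ST-05 = 233.38, d_ST-06 = 316.34, d_ST-07 = 59.18 km.
Circle about each station: (x + 61.5)² + (y − 43.4)² = 233.38²; (x + 35.0)² + (y − 149.1)² = 316.34²; (x − 31.4)² + (y + 193.8)² = 59.18².
Subtracting the ST-05 equation from the ST-06 and ST-07 equations removes the quadratic terms:
53.0 x + 211.4 y = -27814.77
185.8 x − 474.4 y = 83842.54
Solving the 2×2 system: x ≈ 70.3, y ≈ -149.2 km.
Check against ST-05 (with the unrounded x, y): √((x + 61.5)²+(y − 43.4)²) = 233.38 ≈ 233.38 km. ✓

(70.3, -149.2)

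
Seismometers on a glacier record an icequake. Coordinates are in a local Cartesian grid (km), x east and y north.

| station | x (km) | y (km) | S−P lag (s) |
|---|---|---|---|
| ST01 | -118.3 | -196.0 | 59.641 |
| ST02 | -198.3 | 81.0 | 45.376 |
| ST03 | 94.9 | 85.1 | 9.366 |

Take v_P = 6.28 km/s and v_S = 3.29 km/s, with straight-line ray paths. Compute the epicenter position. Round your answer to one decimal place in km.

Distance from S−P lag: d = Δt · v_P v_S / (v_P − v_S) = Δt · (6.28·3.29)/(6.28−3.29) ≈ 6.9101·Δt.
So d_ST01 = 412.13, d_ST02 = 313.55, d_ST03 = 64.72 km.
Circle about each station: (x + 118.3)² + (y + 196.0)² = 412.13²; (x + 198.3)² + (y − 81.0)² = 313.55²; (x − 94.9)² + (y − 85.1)² = 64.72².
Subtracting the ST01 equation from the ST02 and ST03 equations removes the quadratic terms:
-160.0 x + 554.0 y = 65010.53
426.4 x + 562.2 y = 129499.59
Solving the 2×2 system: x ≈ 107.9, y ≈ 148.5 km.

(107.9, 148.5)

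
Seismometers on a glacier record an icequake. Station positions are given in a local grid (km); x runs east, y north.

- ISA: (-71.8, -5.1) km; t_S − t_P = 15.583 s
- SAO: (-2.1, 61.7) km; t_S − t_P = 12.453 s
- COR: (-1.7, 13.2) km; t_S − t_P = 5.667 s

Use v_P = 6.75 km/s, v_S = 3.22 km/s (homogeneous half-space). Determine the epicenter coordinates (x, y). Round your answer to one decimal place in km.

Distance from S−P lag: d = Δt · v_P v_S / (v_P − v_S) = Δt · (6.75·3.22)/(6.75−3.22) ≈ 6.1572·Δt.
So d_ISA = 95.95, d_SAO = 76.68, d_COR = 34.89 km.
Circle about each station: (x + 71.8)² + (y + 5.1)² = 95.95²; (x + 2.1)² + (y − 61.7)² = 76.68²; (x + 1.7)² + (y − 13.2)² = 34.89².
Subtracting the ISA equation from the SAO and COR equations removes the quadratic terms:
139.4 x + 133.6 y = 1956.63
140.2 x + 36.6 y = 2984.97
Solving the 2×2 system: x ≈ 24.0, y ≈ -10.4 km.
Check against ISA (with the unrounded x, y): √((x + 71.8)²+(y + 5.1)²) = 95.95 ≈ 95.95 km. ✓

x ≈ 24.0 km, y ≈ -10.4 km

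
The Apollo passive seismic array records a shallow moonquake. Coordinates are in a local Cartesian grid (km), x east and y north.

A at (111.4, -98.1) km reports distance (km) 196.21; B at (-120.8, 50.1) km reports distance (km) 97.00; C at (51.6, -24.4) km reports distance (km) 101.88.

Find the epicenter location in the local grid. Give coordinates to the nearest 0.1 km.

-24.0 km east, 43.9 km north

Circle about each station: (x − 111.4)² + (y + 98.1)² = 196.21²; (x + 120.8)² + (y − 50.1)² = 97.00²; (x − 51.6)² + (y + 24.4)² = 101.88².
Subtracting the A equation from the B and C equations removes the quadratic terms:
-464.4 x + 296.4 y = 24158.44
-119.6 x + 147.4 y = 9343.18
Solving the 2×2 system: x ≈ -24.0, y ≈ 43.9 km.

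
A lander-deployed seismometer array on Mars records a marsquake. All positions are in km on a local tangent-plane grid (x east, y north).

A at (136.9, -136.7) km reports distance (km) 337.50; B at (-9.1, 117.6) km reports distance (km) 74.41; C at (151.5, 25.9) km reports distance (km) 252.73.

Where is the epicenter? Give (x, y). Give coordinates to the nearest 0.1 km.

Circle about each station: (x − 136.9)² + (y + 136.7)² = 337.50²; (x + 9.1)² + (y − 117.6)² = 74.41²; (x − 151.5)² + (y − 25.9)² = 252.73².
Subtracting the A equation from the B and C equations removes the quadratic terms:
-292.0 x + 508.6 y = 84853.47
29.2 x + 325.2 y = 36228.36
Solving the 2×2 system: x ≈ -83.5, y ≈ 118.9 km.
Check against A (with the unrounded x, y): √((x − 136.9)²+(y + 136.7)²) = 337.50 ≈ 337.50 km. ✓

-83.5 km east, 118.9 km north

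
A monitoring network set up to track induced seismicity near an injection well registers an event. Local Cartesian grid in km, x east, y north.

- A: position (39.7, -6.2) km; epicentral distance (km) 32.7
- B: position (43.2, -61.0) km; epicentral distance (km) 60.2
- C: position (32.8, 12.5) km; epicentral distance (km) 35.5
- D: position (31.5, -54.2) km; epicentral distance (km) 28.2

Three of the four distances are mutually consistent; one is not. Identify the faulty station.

Solve using three stations at a time. Using A, B, C (subtract circle equations pairwise → linear system) gives (x, y) ≈ (7.8, -12.4).
Distances from that point to each station vs reported:
  A: calculated 32.5 vs reported 32.7 → residual 0.2 km
  B: calculated 60.1 vs reported 60.2 → residual 0.1 km
  C: calculated 35.3 vs reported 35.5 → residual 0.2 km
  D: calculated 48.0 vs reported 28.2 → residual 19.8 km
A, B, C are mutually consistent (residuals ≈ 0); D is off by 19.8 km.

D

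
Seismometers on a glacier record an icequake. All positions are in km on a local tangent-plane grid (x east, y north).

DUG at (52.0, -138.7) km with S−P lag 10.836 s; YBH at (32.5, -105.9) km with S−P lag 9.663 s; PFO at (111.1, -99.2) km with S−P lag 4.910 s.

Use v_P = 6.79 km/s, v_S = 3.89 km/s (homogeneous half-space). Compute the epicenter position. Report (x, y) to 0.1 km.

Distance from S−P lag: d = Δt · v_P v_S / (v_P − v_S) = Δt · (6.79·3.89)/(6.79−3.89) ≈ 9.1080·Δt.
So d_DUG = 98.69, d_YBH = 88.01, d_PFO = 44.72 km.
Circle about each station: (x − 52.0)² + (y + 138.7)² = 98.69²; (x − 32.5)² + (y + 105.9)² = 88.01²; (x − 111.1)² + (y + 99.2)² = 44.72².
Subtracting the DUG equation from the YBH and PFO equations removes the quadratic terms:
-39.0 x + 65.6 y = -7676.67
118.2 x + 79.0 y = 7982.00
Solving the 2×2 system: x ≈ 104.3, y ≈ -55.0 km.
Check against DUG (with the unrounded x, y): √((x − 52.0)²+(y + 138.7)²) = 98.68 ≈ 98.69 km. ✓

104.3 km east, -55.0 km north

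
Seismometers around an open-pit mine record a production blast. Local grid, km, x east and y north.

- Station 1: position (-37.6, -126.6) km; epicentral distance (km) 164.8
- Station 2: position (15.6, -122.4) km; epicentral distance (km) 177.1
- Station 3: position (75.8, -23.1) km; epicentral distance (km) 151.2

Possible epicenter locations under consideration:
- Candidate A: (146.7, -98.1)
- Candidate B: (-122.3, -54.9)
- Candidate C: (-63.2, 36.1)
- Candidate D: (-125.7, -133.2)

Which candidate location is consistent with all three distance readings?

Candidate C

For each candidate, compare |candidate − station| to the reported distance:
Candidate A: residuals Station 1 21.7, Station 2 43.8, Station 3 48.0 → max 48.0 km
Candidate B: residuals Station 1 53.8, Station 2 23.6, Station 3 49.4 → max 53.8 km
Candidate C: residuals Station 1 0.1, Station 2 0.1, Station 3 0.1 → max 0.1 km
Candidate D: residuals Station 1 76.5, Station 2 35.4, Station 3 78.4 → max 78.4 km
Only Candidate C has all residuals ≈ 0.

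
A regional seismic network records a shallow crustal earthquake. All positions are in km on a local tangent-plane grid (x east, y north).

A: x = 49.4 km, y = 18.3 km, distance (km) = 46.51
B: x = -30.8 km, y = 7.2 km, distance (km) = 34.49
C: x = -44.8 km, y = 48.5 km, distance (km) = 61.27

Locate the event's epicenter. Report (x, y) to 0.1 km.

3.5 km east, 10.8 km north

Circle about each station: (x − 49.4)² + (y − 18.3)² = 46.51²; (x + 30.8)² + (y − 7.2)² = 34.49²; (x + 44.8)² + (y − 48.5)² = 61.27².
Subtracting the A equation from the B and C equations removes the quadratic terms:
-160.4 x − 22.2 y = -801.15
-188.4 x + 60.4 y = -6.79
Solving the 2×2 system: x ≈ 3.5, y ≈ 10.8 km.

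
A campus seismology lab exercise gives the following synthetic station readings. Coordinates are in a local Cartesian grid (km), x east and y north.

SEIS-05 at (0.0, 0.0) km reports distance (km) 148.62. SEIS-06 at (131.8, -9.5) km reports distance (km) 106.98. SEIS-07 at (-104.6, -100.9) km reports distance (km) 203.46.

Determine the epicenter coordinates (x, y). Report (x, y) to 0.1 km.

x ≈ 98.6 km, y ≈ -111.2 km

Circle about each station: x² + y² = 148.62²; (x − 131.8)² + (y + 9.5)² = 106.98²; (x + 104.6)² + (y + 100.9)² = 203.46².
Subtracting the SEIS-05 equation from the SEIS-06 and SEIS-07 equations removes the quadratic terms:
263.6 x − 19.0 y = 28104.67
-209.2 x − 201.8 y = 1813.90
Solving the 2×2 system: x ≈ 98.6, y ≈ -111.2 km.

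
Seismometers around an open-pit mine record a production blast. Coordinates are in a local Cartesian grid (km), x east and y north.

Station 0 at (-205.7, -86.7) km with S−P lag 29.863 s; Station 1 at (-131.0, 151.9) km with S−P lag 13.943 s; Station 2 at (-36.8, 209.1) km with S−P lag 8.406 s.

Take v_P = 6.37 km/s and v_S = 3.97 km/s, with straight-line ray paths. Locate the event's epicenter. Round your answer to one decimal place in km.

x ≈ 15.2 km, y ≈ 137.4 km

Distance from S−P lag: d = Δt · v_P v_S / (v_P − v_S) = Δt · (6.37·3.97)/(6.37−3.97) ≈ 10.5370·Δt.
So d_Station 0 = 314.67, d_Station 1 = 146.92, d_Station 2 = 88.57 km.
Circle about each station: (x + 205.7)² + (y + 86.7)² = 314.67²; (x + 131.0)² + (y − 151.9)² = 146.92²; (x + 36.8)² + (y − 209.1)² = 88.57².
Subtracting the Station 0 equation from the Station 1 and Station 2 equations removes the quadratic terms:
149.4 x + 477.2 y = 67836.95
337.8 x + 591.6 y = 86420.23
Solving the 2×2 system: x ≈ 15.2, y ≈ 137.4 km.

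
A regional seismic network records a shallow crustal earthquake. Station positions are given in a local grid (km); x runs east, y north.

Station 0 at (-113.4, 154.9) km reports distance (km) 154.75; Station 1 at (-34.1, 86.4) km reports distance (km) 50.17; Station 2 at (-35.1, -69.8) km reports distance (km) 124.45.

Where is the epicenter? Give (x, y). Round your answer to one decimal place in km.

Circle about each station: (x + 113.4)² + (y − 154.9)² = 154.75²; (x + 34.1)² + (y − 86.4)² = 50.17²; (x + 35.1)² + (y + 69.8)² = 124.45².
Subtracting the Station 0 equation from the Station 1 and Station 2 equations removes the quadratic terms:
158.6 x − 137.0 y = -6795.27
156.6 x − 449.4 y = -22289.76
Solving the 2×2 system: x ≈ -0.0, y ≈ 49.6 km.

x ≈ -0.0 km, y ≈ 49.6 km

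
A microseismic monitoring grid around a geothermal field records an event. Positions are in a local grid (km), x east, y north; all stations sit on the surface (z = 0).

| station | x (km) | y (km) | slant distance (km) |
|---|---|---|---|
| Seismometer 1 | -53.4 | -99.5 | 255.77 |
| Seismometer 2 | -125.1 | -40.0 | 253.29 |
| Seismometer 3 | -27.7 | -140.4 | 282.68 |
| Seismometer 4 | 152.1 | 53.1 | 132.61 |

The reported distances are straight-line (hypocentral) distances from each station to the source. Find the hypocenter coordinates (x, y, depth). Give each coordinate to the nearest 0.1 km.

x ≈ 59.4 km, y ≈ 120.0 km, depth ≈ 67.2 km

Each station gives a sphere (x−x_i)² + (y−y_i)² + z² = d_i² (stations at z=0).
Subtracting the Seismometer 1 sphere from Seismometer 2 and Seismometer 3: z² cancels, leaving linear equations in x and y:
-143.4 x + 119.0 y = 5760.67
51.4 x − 81.8 y = -6762.05
Solving: x ≈ 59.403, y ≈ 119.992 km (keep extra digits for the depth step; rounded: 59.4, 120.0).
Then from the Seismometer 1 sphere: z² = 255.77² − (x + 53.4)² − (y + 99.5)² with x = 59.403, y = 119.992, so z ≈ 67.209 ≈ 67.2 km.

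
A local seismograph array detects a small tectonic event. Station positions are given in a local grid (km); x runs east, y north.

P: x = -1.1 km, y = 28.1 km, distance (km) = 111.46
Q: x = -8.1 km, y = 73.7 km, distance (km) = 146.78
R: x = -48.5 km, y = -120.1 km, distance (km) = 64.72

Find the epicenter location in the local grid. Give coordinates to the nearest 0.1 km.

x ≈ -70.4 km, y ≈ -59.2 km

Circle about each station: (x + 1.1)² + (y − 28.1)² = 111.46²; (x + 8.1)² + (y − 73.7)² = 146.78²; (x + 48.5)² + (y + 120.1)² = 64.72².
Subtracting the P equation from the Q and R equations removes the quadratic terms:
-14.0 x + 91.2 y = -4414.56
-94.8 x − 296.4 y = 24220.09
Solving the 2×2 system: x ≈ -70.4, y ≈ -59.2 km.
Check against P (with the unrounded x, y): √((x + 1.1)²+(y − 28.1)²) = 111.45 ≈ 111.46 km. ✓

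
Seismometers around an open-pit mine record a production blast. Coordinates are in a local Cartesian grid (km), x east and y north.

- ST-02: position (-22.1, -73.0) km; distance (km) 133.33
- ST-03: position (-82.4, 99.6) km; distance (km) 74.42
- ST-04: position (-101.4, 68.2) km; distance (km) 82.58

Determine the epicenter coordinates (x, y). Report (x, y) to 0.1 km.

Circle about each station: (x + 22.1)² + (y + 73.0)² = 133.33²; (x + 82.4)² + (y − 99.6)² = 74.42²; (x + 101.4)² + (y − 68.2)² = 82.58².
Subtracting pairs of circle equations eliminates x²+y² and gives linear equations (the radical axes):
-120.6 x + 345.2 y = 23131.06
-158.6 x + 282.4 y = 20073.22
Solving the 2×2 system: x ≈ -19.2, y ≈ 60.3 km.

(-19.2, 60.3)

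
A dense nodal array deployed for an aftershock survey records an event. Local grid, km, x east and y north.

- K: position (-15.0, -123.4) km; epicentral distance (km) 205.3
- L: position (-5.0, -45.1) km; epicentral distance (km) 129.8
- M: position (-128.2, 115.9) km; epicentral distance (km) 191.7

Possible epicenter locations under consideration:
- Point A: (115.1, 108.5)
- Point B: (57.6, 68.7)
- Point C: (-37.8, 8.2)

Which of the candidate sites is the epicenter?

Point B

For each candidate, compare |candidate − station| to the reported distance:
Point A: residuals K 60.6, L 65.2, M 51.7 → max 65.2 km
Point B: residuals K 0.1, L 0.1, M 0.0 → max 0.1 km
Point C: residuals K 71.7, L 67.2, M 51.1 → max 71.7 km
Only Point B has all residuals ≈ 0.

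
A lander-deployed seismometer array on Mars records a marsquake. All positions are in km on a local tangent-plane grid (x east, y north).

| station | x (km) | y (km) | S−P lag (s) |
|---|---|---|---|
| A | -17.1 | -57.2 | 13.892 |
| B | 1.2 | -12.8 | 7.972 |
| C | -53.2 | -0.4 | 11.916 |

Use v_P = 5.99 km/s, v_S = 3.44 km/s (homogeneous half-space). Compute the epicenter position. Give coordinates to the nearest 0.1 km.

32.5 km east, 43.5 km north

Distance from S−P lag: d = Δt · v_P v_S / (v_P − v_S) = Δt · (5.99·3.44)/(5.99−3.44) ≈ 8.0806·Δt.
So d_A = 112.26, d_B = 64.42, d_C = 96.29 km.
Circle about each station: (x + 17.1)² + (y + 57.2)² = 112.26²; (x − 1.2)² + (y + 12.8)² = 64.42²; (x + 53.2)² + (y + 0.4)² = 96.29².
Subtracting the A equation from the B and C equations removes the quadratic terms:
36.6 x + 88.8 y = 5053.40
-72.2 x + 113.6 y = 2596.69
Solving the 2×2 system: x ≈ 32.5, y ≈ 43.5 km.
Check against A (with the unrounded x, y): √((x + 17.1)²+(y + 57.2)²) = 112.26 ≈ 112.26 km. ✓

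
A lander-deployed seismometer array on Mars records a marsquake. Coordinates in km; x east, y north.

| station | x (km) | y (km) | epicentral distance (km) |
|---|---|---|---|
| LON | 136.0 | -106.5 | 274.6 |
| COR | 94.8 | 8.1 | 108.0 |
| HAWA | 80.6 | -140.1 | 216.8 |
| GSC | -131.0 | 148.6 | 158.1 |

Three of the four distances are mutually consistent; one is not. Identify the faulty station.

Solve using three stations at a time. Using COR, HAWA, GSC (subtract circle equations pairwise → linear system) gives (x, y) ≈ (1.0, 61.5).
Distances from that point to each station vs reported:
  LON: calculated 215.6 vs reported 274.6 → residual 59.0 km
  COR: calculated 108.0 vs reported 108.0 → residual 0.0 km
  HAWA: calculated 216.8 vs reported 216.8 → residual 0.0 km
  GSC: calculated 158.1 vs reported 158.1 → residual 0.0 km
COR, HAWA, GSC are mutually consistent (residuals ≈ 0); LON is off by 59.0 km.

LON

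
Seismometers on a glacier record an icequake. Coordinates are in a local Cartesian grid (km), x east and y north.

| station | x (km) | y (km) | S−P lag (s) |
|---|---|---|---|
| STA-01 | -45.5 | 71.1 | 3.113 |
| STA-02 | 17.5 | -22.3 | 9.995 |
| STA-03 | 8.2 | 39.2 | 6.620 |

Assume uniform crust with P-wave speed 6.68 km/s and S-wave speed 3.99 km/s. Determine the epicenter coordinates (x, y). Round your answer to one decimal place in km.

x ≈ -57.3 km, y ≈ 42.6 km

Distance from S−P lag: d = Δt · v_P v_S / (v_P − v_S) = Δt · (6.68·3.99)/(6.68−3.99) ≈ 9.9083·Δt.
So d_STA-01 = 30.84, d_STA-02 = 99.03, d_STA-03 = 65.59 km.
Circle about each station: (x + 45.5)² + (y − 71.1)² = 30.84²; (x − 17.5)² + (y + 22.3)² = 99.03²; (x − 8.2)² + (y − 39.2)² = 65.59².
Subtracting the STA-01 equation from the STA-02 and STA-03 equations removes the quadratic terms:
126.0 x − 186.8 y = -15177.76
107.4 x − 63.8 y = -8872.52
Solving the 2×2 system: x ≈ -57.3, y ≈ 42.6 km.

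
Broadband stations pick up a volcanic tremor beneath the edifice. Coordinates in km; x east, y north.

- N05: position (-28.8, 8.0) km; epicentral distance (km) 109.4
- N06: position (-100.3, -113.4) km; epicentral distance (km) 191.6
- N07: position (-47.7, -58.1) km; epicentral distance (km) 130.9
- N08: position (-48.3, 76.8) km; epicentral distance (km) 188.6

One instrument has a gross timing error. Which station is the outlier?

N05

Solve using three stations at a time. Using N06, N07, N08 (subtract circle equations pairwise → linear system) gives (x, y) ≈ (83.3, -58.4).
Distances from that point to each station vs reported:
  N05: calculated 130.3 vs reported 109.4 → residual 20.9 km
  N06: calculated 191.7 vs reported 191.6 → residual 0.1 km
  N07: calculated 131.0 vs reported 130.9 → residual 0.1 km
  N08: calculated 188.7 vs reported 188.6 → residual 0.1 km
N06, N07, N08 are mutually consistent (residuals ≈ 0); N05 is off by 20.9 km.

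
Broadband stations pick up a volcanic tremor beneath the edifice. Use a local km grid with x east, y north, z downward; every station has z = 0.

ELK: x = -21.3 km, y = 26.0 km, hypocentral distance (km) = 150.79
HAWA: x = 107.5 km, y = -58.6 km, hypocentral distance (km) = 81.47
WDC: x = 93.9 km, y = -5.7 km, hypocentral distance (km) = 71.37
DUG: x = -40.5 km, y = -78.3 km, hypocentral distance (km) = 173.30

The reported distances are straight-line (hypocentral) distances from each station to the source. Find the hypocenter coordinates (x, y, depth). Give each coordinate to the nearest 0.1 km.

x ≈ 105.6 km, y ≈ -16.3 km, depth ≈ 69.6 km

Each station gives a sphere (x−x_i)² + (y−y_i)² + z² = d_i² (stations at z=0).
Subtracting the ELK sphere from HAWA and WDC: z² cancels, leaving linear equations in x and y:
257.6 x − 169.2 y = 29960.78
230.4 x − 63.4 y = 25363.96
Solving: x ≈ 105.601, y ≈ -16.299 km (keep extra digits for the depth step; rounded: 105.6, -16.3).
Then from the ELK sphere: z² = 150.79² − (x + 21.3)² − (y − 26.0)² with x = 105.601, y = -16.299, so z ≈ 69.603 ≈ 69.6 km.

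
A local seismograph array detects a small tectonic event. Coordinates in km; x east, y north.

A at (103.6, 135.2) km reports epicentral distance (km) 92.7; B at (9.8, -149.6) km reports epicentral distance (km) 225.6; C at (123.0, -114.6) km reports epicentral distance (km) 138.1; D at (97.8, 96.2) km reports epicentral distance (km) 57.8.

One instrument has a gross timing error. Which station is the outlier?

Solve using three stations at a time. Using A, B, D (subtract circle equations pairwise → linear system) gives (x, y) ≈ (124.0, 44.9).
Distances from that point to each station vs reported:
  A: calculated 92.6 vs reported 92.7 → residual 0.1 km
  B: calculated 225.6 vs reported 225.6 → residual 0.0 km
  C: calculated 159.5 vs reported 138.1 → residual 21.4 km
  D: calculated 57.6 vs reported 57.8 → residual 0.2 km
A, B, D are mutually consistent (residuals ≈ 0); C is off by 21.4 km.

C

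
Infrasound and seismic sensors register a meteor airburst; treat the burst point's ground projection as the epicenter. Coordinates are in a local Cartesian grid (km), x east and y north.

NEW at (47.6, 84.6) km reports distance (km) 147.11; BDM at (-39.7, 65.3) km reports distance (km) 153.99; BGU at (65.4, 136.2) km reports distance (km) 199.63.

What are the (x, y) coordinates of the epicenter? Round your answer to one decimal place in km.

46.2 km east, -62.5 km north

Circle about each station: (x − 47.6)² + (y − 84.6)² = 147.11²; (x + 39.7)² + (y − 65.3)² = 153.99²; (x − 65.4)² + (y − 136.2)² = 199.63².
Subtracting pairs of circle equations eliminates x²+y² and gives linear equations (the radical axes):
-174.6 x − 38.6 y = -5654.31
35.6 x + 103.2 y = -4806.10
Solving the 2×2 system: x ≈ 46.2, y ≈ -62.5 km.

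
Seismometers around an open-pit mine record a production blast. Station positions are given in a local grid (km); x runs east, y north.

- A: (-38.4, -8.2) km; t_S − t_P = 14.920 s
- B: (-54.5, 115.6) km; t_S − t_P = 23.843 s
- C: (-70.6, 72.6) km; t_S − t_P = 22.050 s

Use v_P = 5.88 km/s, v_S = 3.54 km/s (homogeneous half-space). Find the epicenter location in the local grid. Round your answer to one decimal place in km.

Distance from S−P lag: d = Δt · v_P v_S / (v_P − v_S) = Δt · (5.88·3.54)/(5.88−3.54) ≈ 8.8954·Δt.
So d_A = 132.72, d_B = 212.09, d_C = 196.14 km.
Circle about each station: (x + 38.4)² + (y + 8.2)² = 132.72²; (x + 54.5)² + (y − 115.6)² = 212.09²; (x + 70.6)² + (y − 72.6)² = 196.14².
Subtracting pairs of circle equations eliminates x²+y² and gives linear equations (the radical axes):
-32.2 x + 247.6 y = -12575.76
-64.4 x + 161.6 y = -12142.98
Solving the 2×2 system: x ≈ 90.7, y ≈ -39.0 km.
Check against A (with the unrounded x, y): √((x + 38.4)²+(y + 8.2)²) = 132.73 ≈ 132.72 km. ✓

90.7 km east, -39.0 km north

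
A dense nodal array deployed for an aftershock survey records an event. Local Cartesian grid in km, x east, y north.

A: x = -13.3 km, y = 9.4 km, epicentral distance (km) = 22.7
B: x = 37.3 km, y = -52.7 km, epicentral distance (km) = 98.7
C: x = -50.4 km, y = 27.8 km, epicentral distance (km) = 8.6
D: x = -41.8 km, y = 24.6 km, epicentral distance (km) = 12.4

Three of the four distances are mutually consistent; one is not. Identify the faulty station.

C

Solve using three stations at a time. Using A, B, D (subtract circle equations pairwise → linear system) gives (x, y) ≈ (-35.6, 13.9).
Distances from that point to each station vs reported:
  A: calculated 22.7 vs reported 22.7 → residual 0.0 km
  B: calculated 98.7 vs reported 98.7 → residual 0.0 km
  C: calculated 20.3 vs reported 8.6 → residual 11.7 km
  D: calculated 12.4 vs reported 12.4 → residual 0.0 km
A, B, D are mutually consistent (residuals ≈ 0); C is off by 11.7 km.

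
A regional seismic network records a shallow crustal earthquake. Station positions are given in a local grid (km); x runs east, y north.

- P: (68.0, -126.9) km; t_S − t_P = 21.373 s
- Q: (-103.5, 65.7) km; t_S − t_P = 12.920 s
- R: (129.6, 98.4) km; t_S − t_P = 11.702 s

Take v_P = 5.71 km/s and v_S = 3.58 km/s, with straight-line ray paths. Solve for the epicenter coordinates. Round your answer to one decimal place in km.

(20.3, 72.6)

Distance from S−P lag: d = Δt · v_P v_S / (v_P − v_S) = Δt · (5.71·3.58)/(5.71−3.58) ≈ 9.5971·Δt.
So d_P = 205.12, d_Q = 123.99, d_R = 112.31 km.
Circle about each station: (x − 68.0)² + (y + 126.9)² = 205.12²; (x + 103.5)² + (y − 65.7)² = 123.99²; (x − 129.6)² + (y − 98.4)² = 112.31².
Subtracting pairs of circle equations eliminates x²+y² and gives linear equations (the radical axes):
-343.0 x + 385.2 y = 21001.82
123.2 x + 450.6 y = 35211.79
Solving the 2×2 system: x ≈ 20.3, y ≈ 72.6 km.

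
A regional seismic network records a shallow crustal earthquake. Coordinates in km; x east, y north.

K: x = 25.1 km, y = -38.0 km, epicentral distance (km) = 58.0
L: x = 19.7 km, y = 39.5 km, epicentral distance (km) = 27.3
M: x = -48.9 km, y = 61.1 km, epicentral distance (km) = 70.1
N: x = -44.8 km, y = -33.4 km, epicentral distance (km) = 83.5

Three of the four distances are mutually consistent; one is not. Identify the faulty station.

N

Solve using three stations at a time. Using K, L, M (subtract circle equations pairwise → linear system) gives (x, y) ≈ (5.1, 16.4).
Distances from that point to each station vs reported:
  K: calculated 58.0 vs reported 58.0 → residual 0.0 km
  L: calculated 27.3 vs reported 27.3 → residual 0.0 km
  M: calculated 70.1 vs reported 70.1 → residual 0.0 km
  N: calculated 70.5 vs reported 83.5 → residual 13.0 km
K, L, M are mutually consistent (residuals ≈ 0); N is off by 13.0 km.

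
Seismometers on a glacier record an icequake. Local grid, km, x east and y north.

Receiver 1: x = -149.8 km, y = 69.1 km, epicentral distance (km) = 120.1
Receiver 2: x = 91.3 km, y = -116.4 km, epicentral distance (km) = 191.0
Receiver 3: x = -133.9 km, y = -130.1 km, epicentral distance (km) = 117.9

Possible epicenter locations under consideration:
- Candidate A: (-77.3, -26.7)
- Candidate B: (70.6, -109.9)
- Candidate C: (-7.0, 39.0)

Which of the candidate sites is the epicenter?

For each candidate, compare |candidate − station| to the reported distance:
Candidate A: residuals Receiver 1 0.0, Receiver 2 0.0, Receiver 3 0.0 → max 0.0 km
Candidate B: residuals Receiver 1 163.8, Receiver 2 169.3, Receiver 3 87.6 → max 169.3 km
Candidate C: residuals Receiver 1 25.8, Receiver 2 7.1, Receiver 3 93.5 → max 93.5 km
Only Candidate A has all residuals ≈ 0.

Candidate A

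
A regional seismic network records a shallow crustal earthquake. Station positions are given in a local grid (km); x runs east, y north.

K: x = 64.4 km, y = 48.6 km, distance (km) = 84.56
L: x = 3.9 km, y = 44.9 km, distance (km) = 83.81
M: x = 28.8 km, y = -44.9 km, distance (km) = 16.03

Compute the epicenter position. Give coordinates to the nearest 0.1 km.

(37.9, -31.7)

Circle about each station: (x − 64.4)² + (y − 48.6)² = 84.56²; (x − 3.9)² + (y − 44.9)² = 83.81²; (x − 28.8)² + (y + 44.9)² = 16.03².
Subtracting the K equation from the L and M equations removes the quadratic terms:
-121.0 x − 7.4 y = -4351.82
-71.2 x − 187.0 y = 3229.56
Solving the 2×2 system: x ≈ 37.9, y ≈ -31.7 km.
Check against K (with the unrounded x, y): √((x − 64.4)²+(y − 48.6)²) = 84.56 ≈ 84.56 km. ✓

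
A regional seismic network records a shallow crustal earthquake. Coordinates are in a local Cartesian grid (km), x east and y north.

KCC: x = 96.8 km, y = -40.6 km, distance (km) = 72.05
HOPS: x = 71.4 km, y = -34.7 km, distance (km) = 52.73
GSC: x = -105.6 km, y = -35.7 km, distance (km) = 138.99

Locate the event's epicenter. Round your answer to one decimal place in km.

29.8 km east, -67.1 km north

Circle about each station: (x − 96.8)² + (y + 40.6)² = 72.05²; (x − 71.4)² + (y + 34.7)² = 52.73²; (x + 105.6)² + (y + 35.7)² = 138.99².
Subtracting the KCC equation from the HOPS and GSC equations removes the quadratic terms:
-50.8 x + 11.8 y = -2305.80
-404.8 x + 9.8 y = -12719.77
Solving the 2×2 system: x ≈ 29.8, y ≈ -67.1 km.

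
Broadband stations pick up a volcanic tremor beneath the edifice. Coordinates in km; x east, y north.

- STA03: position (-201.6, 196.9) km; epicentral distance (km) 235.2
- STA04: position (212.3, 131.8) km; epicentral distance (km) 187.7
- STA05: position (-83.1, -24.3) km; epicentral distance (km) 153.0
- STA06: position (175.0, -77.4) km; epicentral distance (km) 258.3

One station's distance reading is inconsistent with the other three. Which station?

STA05

Solve using three stations at a time. Using STA03, STA04, STA06 (subtract circle equations pairwise → linear system) gives (x, y) ≈ (24.6, 132.6).
Distances from that point to each station vs reported:
  STA03: calculated 235.2 vs reported 235.2 → residual 0.0 km
  STA04: calculated 187.7 vs reported 187.7 → residual 0.0 km
  STA05: calculated 190.3 vs reported 153.0 → residual 37.3 km
  STA06: calculated 258.3 vs reported 258.3 → residual 0.0 km
STA03, STA04, STA06 are mutually consistent (residuals ≈ 0); STA05 is off by 37.3 km.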